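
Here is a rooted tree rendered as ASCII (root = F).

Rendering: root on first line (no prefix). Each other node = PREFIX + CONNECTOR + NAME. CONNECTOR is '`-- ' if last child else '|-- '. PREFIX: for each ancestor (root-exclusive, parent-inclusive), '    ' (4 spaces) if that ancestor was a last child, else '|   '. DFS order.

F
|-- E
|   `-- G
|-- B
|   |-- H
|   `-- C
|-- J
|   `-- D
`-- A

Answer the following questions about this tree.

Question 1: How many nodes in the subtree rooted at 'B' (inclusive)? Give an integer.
Subtree rooted at B contains: B, C, H
Count = 3

Answer: 3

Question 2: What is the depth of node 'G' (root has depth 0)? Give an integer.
Path from root to G: F -> E -> G
Depth = number of edges = 2

Answer: 2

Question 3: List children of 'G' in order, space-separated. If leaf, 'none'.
Node G's children (from adjacency): (leaf)

Answer: none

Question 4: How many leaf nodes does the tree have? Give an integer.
Answer: 5

Derivation:
Leaves (nodes with no children): A, C, D, G, H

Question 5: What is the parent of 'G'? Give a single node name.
Answer: E

Derivation:
Scan adjacency: G appears as child of E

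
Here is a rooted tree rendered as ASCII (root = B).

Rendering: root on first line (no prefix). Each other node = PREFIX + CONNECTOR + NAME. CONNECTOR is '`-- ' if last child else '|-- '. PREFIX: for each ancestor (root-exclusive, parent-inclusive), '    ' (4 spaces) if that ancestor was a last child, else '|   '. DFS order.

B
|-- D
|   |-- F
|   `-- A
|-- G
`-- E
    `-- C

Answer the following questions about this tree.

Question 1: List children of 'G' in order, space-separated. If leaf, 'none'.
Node G's children (from adjacency): (leaf)

Answer: none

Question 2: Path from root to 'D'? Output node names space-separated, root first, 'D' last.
Walk down from root: B -> D

Answer: B D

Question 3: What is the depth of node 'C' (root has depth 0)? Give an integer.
Answer: 2

Derivation:
Path from root to C: B -> E -> C
Depth = number of edges = 2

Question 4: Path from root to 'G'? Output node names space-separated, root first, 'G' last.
Answer: B G

Derivation:
Walk down from root: B -> G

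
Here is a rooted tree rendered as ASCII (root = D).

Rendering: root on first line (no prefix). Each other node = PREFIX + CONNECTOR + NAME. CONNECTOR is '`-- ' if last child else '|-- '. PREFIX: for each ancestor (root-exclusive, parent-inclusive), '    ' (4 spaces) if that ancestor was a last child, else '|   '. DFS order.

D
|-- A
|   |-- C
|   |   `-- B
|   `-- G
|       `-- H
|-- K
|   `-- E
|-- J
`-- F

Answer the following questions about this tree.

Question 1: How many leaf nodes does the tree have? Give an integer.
Leaves (nodes with no children): B, E, F, H, J

Answer: 5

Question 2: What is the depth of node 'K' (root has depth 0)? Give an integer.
Answer: 1

Derivation:
Path from root to K: D -> K
Depth = number of edges = 1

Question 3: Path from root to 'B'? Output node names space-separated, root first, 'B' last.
Answer: D A C B

Derivation:
Walk down from root: D -> A -> C -> B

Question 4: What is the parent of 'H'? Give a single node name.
Scan adjacency: H appears as child of G

Answer: G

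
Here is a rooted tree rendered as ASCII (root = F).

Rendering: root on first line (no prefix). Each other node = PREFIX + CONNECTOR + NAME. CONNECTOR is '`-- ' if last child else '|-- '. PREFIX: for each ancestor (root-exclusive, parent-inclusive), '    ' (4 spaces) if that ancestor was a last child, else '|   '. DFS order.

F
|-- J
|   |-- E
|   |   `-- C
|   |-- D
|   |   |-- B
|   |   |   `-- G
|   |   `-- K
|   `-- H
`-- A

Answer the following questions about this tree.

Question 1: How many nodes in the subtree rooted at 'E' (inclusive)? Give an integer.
Answer: 2

Derivation:
Subtree rooted at E contains: C, E
Count = 2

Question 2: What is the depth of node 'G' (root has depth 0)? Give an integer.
Answer: 4

Derivation:
Path from root to G: F -> J -> D -> B -> G
Depth = number of edges = 4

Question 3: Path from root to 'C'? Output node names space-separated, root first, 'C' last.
Answer: F J E C

Derivation:
Walk down from root: F -> J -> E -> C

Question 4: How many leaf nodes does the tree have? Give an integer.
Leaves (nodes with no children): A, C, G, H, K

Answer: 5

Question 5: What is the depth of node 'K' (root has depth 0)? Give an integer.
Answer: 3

Derivation:
Path from root to K: F -> J -> D -> K
Depth = number of edges = 3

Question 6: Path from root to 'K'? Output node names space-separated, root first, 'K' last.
Walk down from root: F -> J -> D -> K

Answer: F J D K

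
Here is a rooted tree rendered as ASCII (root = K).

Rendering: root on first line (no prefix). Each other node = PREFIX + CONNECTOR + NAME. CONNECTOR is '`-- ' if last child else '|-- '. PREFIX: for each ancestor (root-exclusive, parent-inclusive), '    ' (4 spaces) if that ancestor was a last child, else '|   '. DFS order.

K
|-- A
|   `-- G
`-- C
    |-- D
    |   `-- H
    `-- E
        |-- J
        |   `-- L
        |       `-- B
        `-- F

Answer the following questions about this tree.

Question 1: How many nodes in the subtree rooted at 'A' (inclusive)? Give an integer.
Subtree rooted at A contains: A, G
Count = 2

Answer: 2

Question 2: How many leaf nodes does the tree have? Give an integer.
Answer: 4

Derivation:
Leaves (nodes with no children): B, F, G, H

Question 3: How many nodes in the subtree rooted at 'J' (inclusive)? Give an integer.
Subtree rooted at J contains: B, J, L
Count = 3

Answer: 3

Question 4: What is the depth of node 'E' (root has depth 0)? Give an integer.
Answer: 2

Derivation:
Path from root to E: K -> C -> E
Depth = number of edges = 2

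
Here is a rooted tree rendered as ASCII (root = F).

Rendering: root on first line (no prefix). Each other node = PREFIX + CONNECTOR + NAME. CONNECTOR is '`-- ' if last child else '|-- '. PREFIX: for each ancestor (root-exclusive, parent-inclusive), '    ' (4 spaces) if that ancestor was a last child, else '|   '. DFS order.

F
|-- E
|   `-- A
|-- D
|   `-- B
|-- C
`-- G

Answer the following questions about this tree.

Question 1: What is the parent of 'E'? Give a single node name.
Answer: F

Derivation:
Scan adjacency: E appears as child of F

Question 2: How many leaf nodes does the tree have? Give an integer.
Answer: 4

Derivation:
Leaves (nodes with no children): A, B, C, G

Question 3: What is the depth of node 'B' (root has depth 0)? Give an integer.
Path from root to B: F -> D -> B
Depth = number of edges = 2

Answer: 2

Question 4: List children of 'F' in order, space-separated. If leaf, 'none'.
Node F's children (from adjacency): E, D, C, G

Answer: E D C G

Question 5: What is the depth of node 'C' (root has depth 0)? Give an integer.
Answer: 1

Derivation:
Path from root to C: F -> C
Depth = number of edges = 1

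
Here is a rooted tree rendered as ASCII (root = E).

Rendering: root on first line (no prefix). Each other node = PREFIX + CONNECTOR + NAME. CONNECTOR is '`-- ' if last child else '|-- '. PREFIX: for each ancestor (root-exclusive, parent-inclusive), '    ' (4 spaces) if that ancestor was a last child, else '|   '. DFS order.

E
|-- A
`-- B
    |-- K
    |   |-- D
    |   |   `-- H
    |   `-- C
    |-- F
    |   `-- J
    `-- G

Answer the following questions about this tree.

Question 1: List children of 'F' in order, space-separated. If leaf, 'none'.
Answer: J

Derivation:
Node F's children (from adjacency): J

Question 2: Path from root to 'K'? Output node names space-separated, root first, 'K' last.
Walk down from root: E -> B -> K

Answer: E B K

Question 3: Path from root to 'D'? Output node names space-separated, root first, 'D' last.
Walk down from root: E -> B -> K -> D

Answer: E B K D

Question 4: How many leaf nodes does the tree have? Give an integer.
Answer: 5

Derivation:
Leaves (nodes with no children): A, C, G, H, J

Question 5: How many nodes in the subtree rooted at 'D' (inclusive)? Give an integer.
Answer: 2

Derivation:
Subtree rooted at D contains: D, H
Count = 2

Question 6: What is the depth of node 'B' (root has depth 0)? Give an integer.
Path from root to B: E -> B
Depth = number of edges = 1

Answer: 1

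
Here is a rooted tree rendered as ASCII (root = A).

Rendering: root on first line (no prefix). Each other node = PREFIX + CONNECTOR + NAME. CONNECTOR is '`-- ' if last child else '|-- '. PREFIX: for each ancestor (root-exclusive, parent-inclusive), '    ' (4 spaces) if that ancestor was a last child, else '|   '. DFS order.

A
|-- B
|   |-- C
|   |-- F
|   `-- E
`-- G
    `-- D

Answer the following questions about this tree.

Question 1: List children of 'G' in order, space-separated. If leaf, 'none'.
Answer: D

Derivation:
Node G's children (from adjacency): D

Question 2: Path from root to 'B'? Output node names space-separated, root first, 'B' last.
Answer: A B

Derivation:
Walk down from root: A -> B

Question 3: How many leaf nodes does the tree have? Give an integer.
Leaves (nodes with no children): C, D, E, F

Answer: 4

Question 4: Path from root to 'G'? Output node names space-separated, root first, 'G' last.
Walk down from root: A -> G

Answer: A G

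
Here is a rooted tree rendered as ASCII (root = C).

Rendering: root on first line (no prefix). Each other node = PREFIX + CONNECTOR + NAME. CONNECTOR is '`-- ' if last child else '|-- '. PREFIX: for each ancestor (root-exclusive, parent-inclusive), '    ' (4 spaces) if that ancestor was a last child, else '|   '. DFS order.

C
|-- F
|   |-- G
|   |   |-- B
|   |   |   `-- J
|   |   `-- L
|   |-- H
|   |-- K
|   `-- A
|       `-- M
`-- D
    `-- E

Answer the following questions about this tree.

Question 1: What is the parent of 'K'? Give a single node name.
Scan adjacency: K appears as child of F

Answer: F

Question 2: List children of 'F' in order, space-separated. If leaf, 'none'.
Answer: G H K A

Derivation:
Node F's children (from adjacency): G, H, K, A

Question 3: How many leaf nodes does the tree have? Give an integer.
Leaves (nodes with no children): E, H, J, K, L, M

Answer: 6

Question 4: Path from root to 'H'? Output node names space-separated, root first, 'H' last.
Walk down from root: C -> F -> H

Answer: C F H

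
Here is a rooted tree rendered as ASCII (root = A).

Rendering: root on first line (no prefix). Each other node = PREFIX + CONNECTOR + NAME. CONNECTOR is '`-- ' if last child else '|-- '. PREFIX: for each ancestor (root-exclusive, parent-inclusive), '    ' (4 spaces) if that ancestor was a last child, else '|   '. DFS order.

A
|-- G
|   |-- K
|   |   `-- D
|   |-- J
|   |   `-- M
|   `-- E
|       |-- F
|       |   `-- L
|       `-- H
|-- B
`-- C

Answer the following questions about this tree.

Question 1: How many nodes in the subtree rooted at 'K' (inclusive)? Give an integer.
Subtree rooted at K contains: D, K
Count = 2

Answer: 2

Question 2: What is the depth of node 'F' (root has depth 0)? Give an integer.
Answer: 3

Derivation:
Path from root to F: A -> G -> E -> F
Depth = number of edges = 3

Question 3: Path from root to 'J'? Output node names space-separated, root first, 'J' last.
Walk down from root: A -> G -> J

Answer: A G J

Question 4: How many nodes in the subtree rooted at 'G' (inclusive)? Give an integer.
Subtree rooted at G contains: D, E, F, G, H, J, K, L, M
Count = 9

Answer: 9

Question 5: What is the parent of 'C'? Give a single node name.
Scan adjacency: C appears as child of A

Answer: A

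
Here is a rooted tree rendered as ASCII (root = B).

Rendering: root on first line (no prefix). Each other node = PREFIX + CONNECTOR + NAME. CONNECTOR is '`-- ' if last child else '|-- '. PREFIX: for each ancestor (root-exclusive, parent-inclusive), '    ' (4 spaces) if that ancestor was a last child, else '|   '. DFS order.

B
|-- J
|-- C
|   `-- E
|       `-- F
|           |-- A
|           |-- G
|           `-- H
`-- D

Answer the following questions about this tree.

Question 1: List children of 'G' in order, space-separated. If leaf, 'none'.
Node G's children (from adjacency): (leaf)

Answer: none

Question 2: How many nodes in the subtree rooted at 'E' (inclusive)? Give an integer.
Answer: 5

Derivation:
Subtree rooted at E contains: A, E, F, G, H
Count = 5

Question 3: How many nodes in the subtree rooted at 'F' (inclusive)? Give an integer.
Subtree rooted at F contains: A, F, G, H
Count = 4

Answer: 4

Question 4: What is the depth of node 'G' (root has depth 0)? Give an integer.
Path from root to G: B -> C -> E -> F -> G
Depth = number of edges = 4

Answer: 4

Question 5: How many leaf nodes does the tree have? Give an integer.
Answer: 5

Derivation:
Leaves (nodes with no children): A, D, G, H, J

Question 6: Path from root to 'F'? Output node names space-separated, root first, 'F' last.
Answer: B C E F

Derivation:
Walk down from root: B -> C -> E -> F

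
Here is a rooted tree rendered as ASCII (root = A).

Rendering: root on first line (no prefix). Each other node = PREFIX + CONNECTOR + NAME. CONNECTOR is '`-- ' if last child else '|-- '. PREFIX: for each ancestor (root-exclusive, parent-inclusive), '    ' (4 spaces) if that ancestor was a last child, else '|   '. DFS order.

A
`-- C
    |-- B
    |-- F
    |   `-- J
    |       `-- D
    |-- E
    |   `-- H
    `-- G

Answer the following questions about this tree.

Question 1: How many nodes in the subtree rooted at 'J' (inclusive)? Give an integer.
Answer: 2

Derivation:
Subtree rooted at J contains: D, J
Count = 2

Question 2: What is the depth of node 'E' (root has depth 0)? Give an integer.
Answer: 2

Derivation:
Path from root to E: A -> C -> E
Depth = number of edges = 2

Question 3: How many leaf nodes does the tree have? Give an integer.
Answer: 4

Derivation:
Leaves (nodes with no children): B, D, G, H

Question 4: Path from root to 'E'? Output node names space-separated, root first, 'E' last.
Answer: A C E

Derivation:
Walk down from root: A -> C -> E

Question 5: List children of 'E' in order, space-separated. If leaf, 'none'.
Answer: H

Derivation:
Node E's children (from adjacency): H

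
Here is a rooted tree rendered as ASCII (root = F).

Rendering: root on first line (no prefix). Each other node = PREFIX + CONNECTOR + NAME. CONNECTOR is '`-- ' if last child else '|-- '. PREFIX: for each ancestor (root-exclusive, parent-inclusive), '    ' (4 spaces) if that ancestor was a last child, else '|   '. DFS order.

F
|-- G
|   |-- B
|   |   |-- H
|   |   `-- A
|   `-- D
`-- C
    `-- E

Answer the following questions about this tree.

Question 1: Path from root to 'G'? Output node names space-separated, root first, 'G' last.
Walk down from root: F -> G

Answer: F G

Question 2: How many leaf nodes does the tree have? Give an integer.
Answer: 4

Derivation:
Leaves (nodes with no children): A, D, E, H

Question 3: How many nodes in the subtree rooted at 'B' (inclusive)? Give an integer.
Answer: 3

Derivation:
Subtree rooted at B contains: A, B, H
Count = 3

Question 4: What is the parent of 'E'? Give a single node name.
Answer: C

Derivation:
Scan adjacency: E appears as child of C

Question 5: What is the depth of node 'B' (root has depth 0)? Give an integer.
Answer: 2

Derivation:
Path from root to B: F -> G -> B
Depth = number of edges = 2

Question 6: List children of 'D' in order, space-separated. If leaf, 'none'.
Answer: none

Derivation:
Node D's children (from adjacency): (leaf)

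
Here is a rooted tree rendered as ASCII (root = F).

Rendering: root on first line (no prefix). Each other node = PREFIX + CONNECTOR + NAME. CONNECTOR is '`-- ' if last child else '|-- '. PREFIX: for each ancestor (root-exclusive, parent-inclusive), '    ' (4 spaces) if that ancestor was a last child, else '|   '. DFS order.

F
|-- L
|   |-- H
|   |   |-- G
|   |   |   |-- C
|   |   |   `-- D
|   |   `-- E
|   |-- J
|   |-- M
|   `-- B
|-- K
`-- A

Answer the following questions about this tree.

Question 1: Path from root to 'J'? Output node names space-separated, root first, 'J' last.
Walk down from root: F -> L -> J

Answer: F L J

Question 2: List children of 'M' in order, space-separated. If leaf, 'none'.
Answer: none

Derivation:
Node M's children (from adjacency): (leaf)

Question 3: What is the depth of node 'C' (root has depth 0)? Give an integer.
Path from root to C: F -> L -> H -> G -> C
Depth = number of edges = 4

Answer: 4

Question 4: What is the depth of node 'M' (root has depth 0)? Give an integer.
Path from root to M: F -> L -> M
Depth = number of edges = 2

Answer: 2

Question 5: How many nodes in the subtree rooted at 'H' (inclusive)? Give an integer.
Answer: 5

Derivation:
Subtree rooted at H contains: C, D, E, G, H
Count = 5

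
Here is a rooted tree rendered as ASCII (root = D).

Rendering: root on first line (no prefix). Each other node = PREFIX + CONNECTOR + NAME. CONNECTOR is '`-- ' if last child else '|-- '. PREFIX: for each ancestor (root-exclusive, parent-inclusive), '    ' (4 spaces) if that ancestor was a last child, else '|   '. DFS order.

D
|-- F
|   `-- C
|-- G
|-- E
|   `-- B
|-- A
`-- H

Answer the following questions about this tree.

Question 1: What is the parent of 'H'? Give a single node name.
Answer: D

Derivation:
Scan adjacency: H appears as child of D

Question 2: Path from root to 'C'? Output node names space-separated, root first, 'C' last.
Walk down from root: D -> F -> C

Answer: D F C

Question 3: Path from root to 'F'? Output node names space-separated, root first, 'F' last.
Answer: D F

Derivation:
Walk down from root: D -> F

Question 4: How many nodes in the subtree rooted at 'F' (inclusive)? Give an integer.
Subtree rooted at F contains: C, F
Count = 2

Answer: 2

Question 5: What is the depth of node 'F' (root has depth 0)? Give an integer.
Answer: 1

Derivation:
Path from root to F: D -> F
Depth = number of edges = 1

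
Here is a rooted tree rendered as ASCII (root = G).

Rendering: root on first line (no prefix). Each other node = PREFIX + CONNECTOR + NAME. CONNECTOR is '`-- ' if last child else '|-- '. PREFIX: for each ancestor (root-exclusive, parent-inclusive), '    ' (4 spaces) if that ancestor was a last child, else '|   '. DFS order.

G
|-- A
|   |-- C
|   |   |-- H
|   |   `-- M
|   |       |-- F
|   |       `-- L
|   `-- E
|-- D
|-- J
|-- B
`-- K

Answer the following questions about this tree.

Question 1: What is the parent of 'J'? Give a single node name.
Answer: G

Derivation:
Scan adjacency: J appears as child of G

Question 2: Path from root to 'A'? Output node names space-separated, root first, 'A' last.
Walk down from root: G -> A

Answer: G A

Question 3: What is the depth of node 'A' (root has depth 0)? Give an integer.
Answer: 1

Derivation:
Path from root to A: G -> A
Depth = number of edges = 1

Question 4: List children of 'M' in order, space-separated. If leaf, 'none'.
Node M's children (from adjacency): F, L

Answer: F L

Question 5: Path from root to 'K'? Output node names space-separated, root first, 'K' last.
Walk down from root: G -> K

Answer: G K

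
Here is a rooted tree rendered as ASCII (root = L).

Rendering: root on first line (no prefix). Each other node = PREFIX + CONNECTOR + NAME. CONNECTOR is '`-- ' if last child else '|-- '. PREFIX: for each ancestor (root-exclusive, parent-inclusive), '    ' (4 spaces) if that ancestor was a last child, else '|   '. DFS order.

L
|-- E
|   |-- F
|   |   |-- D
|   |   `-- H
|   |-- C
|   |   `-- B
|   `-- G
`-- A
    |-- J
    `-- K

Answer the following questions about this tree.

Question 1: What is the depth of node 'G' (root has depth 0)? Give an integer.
Path from root to G: L -> E -> G
Depth = number of edges = 2

Answer: 2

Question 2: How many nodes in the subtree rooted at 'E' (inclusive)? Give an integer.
Subtree rooted at E contains: B, C, D, E, F, G, H
Count = 7

Answer: 7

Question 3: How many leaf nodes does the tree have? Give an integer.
Leaves (nodes with no children): B, D, G, H, J, K

Answer: 6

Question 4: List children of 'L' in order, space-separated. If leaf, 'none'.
Node L's children (from adjacency): E, A

Answer: E A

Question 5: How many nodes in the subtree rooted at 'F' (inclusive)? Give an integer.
Subtree rooted at F contains: D, F, H
Count = 3

Answer: 3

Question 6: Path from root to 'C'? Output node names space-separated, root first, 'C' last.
Answer: L E C

Derivation:
Walk down from root: L -> E -> C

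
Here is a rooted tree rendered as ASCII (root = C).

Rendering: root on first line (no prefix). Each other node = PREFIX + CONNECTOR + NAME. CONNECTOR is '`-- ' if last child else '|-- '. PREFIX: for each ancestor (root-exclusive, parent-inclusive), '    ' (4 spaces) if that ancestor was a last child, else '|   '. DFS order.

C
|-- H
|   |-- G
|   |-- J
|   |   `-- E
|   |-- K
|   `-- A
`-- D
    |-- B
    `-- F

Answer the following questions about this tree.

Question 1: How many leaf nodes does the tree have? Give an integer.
Leaves (nodes with no children): A, B, E, F, G, K

Answer: 6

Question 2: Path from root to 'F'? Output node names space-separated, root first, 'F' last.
Walk down from root: C -> D -> F

Answer: C D F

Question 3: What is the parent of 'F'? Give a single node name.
Scan adjacency: F appears as child of D

Answer: D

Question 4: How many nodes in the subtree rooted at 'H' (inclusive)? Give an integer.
Answer: 6

Derivation:
Subtree rooted at H contains: A, E, G, H, J, K
Count = 6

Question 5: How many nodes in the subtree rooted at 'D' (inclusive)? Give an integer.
Answer: 3

Derivation:
Subtree rooted at D contains: B, D, F
Count = 3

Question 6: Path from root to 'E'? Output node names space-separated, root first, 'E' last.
Answer: C H J E

Derivation:
Walk down from root: C -> H -> J -> E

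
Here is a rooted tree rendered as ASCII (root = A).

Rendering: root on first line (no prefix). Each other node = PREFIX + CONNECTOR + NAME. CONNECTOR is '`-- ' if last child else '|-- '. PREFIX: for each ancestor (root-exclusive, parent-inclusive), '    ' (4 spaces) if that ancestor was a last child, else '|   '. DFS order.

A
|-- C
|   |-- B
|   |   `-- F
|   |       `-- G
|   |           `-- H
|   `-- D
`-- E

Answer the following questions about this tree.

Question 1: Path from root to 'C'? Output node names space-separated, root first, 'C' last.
Answer: A C

Derivation:
Walk down from root: A -> C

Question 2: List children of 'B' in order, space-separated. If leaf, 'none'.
Node B's children (from adjacency): F

Answer: F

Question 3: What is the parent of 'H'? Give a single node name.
Scan adjacency: H appears as child of G

Answer: G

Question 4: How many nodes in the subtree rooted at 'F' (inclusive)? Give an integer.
Subtree rooted at F contains: F, G, H
Count = 3

Answer: 3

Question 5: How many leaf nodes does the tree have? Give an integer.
Leaves (nodes with no children): D, E, H

Answer: 3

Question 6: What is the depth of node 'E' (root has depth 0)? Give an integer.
Path from root to E: A -> E
Depth = number of edges = 1

Answer: 1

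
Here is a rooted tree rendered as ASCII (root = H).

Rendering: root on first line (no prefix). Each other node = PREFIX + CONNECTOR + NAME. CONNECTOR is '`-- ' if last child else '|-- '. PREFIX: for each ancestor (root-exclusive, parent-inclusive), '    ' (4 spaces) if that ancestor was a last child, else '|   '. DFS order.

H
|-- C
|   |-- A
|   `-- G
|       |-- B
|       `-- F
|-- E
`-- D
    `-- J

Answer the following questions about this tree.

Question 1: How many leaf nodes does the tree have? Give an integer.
Answer: 5

Derivation:
Leaves (nodes with no children): A, B, E, F, J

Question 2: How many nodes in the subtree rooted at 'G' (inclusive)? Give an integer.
Subtree rooted at G contains: B, F, G
Count = 3

Answer: 3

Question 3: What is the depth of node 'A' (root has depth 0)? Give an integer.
Path from root to A: H -> C -> A
Depth = number of edges = 2

Answer: 2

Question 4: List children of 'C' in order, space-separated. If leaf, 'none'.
Node C's children (from adjacency): A, G

Answer: A G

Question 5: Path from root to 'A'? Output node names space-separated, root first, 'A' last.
Walk down from root: H -> C -> A

Answer: H C A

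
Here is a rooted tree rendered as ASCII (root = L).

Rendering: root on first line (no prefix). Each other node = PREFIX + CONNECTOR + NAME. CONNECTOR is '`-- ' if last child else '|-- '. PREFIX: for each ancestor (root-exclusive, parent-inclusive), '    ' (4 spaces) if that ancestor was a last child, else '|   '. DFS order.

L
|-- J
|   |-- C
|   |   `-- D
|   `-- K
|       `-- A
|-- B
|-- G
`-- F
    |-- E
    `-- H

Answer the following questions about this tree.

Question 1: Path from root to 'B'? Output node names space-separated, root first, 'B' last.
Answer: L B

Derivation:
Walk down from root: L -> B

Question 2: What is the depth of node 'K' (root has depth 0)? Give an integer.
Answer: 2

Derivation:
Path from root to K: L -> J -> K
Depth = number of edges = 2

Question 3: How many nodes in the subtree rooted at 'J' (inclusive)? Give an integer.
Subtree rooted at J contains: A, C, D, J, K
Count = 5

Answer: 5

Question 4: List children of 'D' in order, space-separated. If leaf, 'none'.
Answer: none

Derivation:
Node D's children (from adjacency): (leaf)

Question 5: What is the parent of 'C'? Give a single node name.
Scan adjacency: C appears as child of J

Answer: J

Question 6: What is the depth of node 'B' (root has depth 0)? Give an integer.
Answer: 1

Derivation:
Path from root to B: L -> B
Depth = number of edges = 1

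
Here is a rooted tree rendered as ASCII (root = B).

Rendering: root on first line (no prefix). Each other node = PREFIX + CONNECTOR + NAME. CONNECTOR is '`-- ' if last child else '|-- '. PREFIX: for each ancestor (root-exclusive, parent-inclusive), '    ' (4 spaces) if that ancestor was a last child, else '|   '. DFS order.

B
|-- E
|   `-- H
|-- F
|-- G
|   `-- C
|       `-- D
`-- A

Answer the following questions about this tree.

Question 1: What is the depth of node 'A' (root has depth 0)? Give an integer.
Path from root to A: B -> A
Depth = number of edges = 1

Answer: 1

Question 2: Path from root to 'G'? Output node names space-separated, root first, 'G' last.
Walk down from root: B -> G

Answer: B G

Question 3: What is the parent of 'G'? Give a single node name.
Answer: B

Derivation:
Scan adjacency: G appears as child of B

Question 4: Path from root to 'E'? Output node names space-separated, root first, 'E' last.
Answer: B E

Derivation:
Walk down from root: B -> E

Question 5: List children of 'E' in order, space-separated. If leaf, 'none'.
Answer: H

Derivation:
Node E's children (from adjacency): H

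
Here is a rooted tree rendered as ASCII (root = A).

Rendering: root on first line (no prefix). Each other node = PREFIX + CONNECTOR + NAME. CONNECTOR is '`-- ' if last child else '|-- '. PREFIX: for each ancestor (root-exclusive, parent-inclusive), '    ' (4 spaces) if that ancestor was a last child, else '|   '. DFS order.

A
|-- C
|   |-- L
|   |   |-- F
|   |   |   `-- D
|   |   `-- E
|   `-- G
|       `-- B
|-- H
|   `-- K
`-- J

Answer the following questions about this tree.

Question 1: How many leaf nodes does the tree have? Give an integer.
Leaves (nodes with no children): B, D, E, J, K

Answer: 5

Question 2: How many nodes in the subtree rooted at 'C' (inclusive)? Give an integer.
Subtree rooted at C contains: B, C, D, E, F, G, L
Count = 7

Answer: 7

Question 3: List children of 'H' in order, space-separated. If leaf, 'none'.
Answer: K

Derivation:
Node H's children (from adjacency): K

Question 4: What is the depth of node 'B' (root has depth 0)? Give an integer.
Path from root to B: A -> C -> G -> B
Depth = number of edges = 3

Answer: 3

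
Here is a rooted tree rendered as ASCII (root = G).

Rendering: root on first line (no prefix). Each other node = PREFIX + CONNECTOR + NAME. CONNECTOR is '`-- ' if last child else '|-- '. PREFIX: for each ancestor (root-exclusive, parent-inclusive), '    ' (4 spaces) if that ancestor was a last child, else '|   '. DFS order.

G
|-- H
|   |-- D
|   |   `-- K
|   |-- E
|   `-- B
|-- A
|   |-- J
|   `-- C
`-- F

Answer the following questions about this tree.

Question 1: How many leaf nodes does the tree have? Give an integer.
Answer: 6

Derivation:
Leaves (nodes with no children): B, C, E, F, J, K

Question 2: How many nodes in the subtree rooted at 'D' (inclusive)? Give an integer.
Subtree rooted at D contains: D, K
Count = 2

Answer: 2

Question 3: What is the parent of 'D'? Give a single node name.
Scan adjacency: D appears as child of H

Answer: H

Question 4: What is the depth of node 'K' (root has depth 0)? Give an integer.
Answer: 3

Derivation:
Path from root to K: G -> H -> D -> K
Depth = number of edges = 3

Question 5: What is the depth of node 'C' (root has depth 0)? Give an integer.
Path from root to C: G -> A -> C
Depth = number of edges = 2

Answer: 2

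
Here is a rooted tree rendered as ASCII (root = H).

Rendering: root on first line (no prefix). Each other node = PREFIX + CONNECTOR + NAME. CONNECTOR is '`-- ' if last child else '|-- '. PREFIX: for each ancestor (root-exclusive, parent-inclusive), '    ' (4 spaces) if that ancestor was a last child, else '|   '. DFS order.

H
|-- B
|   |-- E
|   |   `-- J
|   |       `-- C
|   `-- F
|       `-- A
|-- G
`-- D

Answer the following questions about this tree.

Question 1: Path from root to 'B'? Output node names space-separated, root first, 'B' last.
Walk down from root: H -> B

Answer: H B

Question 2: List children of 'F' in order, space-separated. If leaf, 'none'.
Answer: A

Derivation:
Node F's children (from adjacency): A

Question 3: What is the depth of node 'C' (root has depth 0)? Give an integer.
Path from root to C: H -> B -> E -> J -> C
Depth = number of edges = 4

Answer: 4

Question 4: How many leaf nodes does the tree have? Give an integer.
Leaves (nodes with no children): A, C, D, G

Answer: 4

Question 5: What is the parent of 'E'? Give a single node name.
Answer: B

Derivation:
Scan adjacency: E appears as child of B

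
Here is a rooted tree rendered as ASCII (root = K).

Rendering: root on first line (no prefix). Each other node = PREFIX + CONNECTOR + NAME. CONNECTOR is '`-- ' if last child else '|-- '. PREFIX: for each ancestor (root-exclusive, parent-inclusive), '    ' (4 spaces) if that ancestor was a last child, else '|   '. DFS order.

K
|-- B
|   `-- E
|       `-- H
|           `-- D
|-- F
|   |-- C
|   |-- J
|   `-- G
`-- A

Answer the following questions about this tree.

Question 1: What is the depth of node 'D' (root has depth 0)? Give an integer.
Path from root to D: K -> B -> E -> H -> D
Depth = number of edges = 4

Answer: 4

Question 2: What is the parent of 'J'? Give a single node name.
Scan adjacency: J appears as child of F

Answer: F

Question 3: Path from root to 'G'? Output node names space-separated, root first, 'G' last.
Answer: K F G

Derivation:
Walk down from root: K -> F -> G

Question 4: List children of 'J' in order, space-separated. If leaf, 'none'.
Node J's children (from adjacency): (leaf)

Answer: none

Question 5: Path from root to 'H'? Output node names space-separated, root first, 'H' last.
Walk down from root: K -> B -> E -> H

Answer: K B E H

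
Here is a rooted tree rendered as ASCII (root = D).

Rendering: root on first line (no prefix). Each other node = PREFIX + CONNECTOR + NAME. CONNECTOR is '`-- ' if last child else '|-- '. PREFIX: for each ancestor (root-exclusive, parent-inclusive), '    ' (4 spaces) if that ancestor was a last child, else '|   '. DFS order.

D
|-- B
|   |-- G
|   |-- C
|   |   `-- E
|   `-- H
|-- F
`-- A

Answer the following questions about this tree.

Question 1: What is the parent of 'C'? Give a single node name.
Answer: B

Derivation:
Scan adjacency: C appears as child of B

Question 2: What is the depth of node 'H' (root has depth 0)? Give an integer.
Answer: 2

Derivation:
Path from root to H: D -> B -> H
Depth = number of edges = 2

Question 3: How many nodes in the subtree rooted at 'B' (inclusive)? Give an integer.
Subtree rooted at B contains: B, C, E, G, H
Count = 5

Answer: 5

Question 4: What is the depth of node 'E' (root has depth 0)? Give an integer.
Path from root to E: D -> B -> C -> E
Depth = number of edges = 3

Answer: 3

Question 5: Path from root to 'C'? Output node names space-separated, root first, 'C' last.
Answer: D B C

Derivation:
Walk down from root: D -> B -> C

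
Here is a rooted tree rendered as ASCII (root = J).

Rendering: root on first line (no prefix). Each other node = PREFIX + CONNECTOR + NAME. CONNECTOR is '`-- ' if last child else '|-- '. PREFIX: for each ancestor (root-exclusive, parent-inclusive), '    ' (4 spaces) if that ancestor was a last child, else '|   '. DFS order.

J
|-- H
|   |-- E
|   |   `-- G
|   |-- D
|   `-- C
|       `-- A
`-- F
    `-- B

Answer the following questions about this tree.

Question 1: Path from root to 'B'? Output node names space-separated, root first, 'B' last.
Answer: J F B

Derivation:
Walk down from root: J -> F -> B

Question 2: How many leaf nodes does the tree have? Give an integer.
Leaves (nodes with no children): A, B, D, G

Answer: 4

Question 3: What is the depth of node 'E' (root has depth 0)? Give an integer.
Answer: 2

Derivation:
Path from root to E: J -> H -> E
Depth = number of edges = 2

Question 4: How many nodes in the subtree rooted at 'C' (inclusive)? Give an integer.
Answer: 2

Derivation:
Subtree rooted at C contains: A, C
Count = 2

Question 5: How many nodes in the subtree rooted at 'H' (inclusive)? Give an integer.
Subtree rooted at H contains: A, C, D, E, G, H
Count = 6

Answer: 6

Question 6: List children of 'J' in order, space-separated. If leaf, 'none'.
Answer: H F

Derivation:
Node J's children (from adjacency): H, F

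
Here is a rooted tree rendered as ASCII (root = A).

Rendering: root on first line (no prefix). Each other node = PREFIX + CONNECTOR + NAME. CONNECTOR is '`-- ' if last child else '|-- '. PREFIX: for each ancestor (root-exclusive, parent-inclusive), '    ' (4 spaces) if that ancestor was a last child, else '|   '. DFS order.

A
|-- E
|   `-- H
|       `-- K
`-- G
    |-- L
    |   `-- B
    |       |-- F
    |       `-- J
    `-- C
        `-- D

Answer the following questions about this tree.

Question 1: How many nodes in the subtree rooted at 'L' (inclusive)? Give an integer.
Answer: 4

Derivation:
Subtree rooted at L contains: B, F, J, L
Count = 4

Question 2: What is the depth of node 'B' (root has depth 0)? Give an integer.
Path from root to B: A -> G -> L -> B
Depth = number of edges = 3

Answer: 3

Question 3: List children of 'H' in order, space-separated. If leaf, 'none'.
Answer: K

Derivation:
Node H's children (from adjacency): K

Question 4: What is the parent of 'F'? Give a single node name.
Answer: B

Derivation:
Scan adjacency: F appears as child of B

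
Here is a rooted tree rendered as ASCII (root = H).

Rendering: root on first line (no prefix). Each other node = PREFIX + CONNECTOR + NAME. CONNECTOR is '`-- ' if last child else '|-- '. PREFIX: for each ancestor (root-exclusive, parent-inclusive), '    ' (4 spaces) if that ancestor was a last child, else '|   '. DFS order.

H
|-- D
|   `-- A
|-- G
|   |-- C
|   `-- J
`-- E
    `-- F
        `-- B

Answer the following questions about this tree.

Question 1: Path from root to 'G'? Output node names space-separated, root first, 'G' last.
Answer: H G

Derivation:
Walk down from root: H -> G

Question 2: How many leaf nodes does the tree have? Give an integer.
Answer: 4

Derivation:
Leaves (nodes with no children): A, B, C, J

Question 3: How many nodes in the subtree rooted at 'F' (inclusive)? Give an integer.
Answer: 2

Derivation:
Subtree rooted at F contains: B, F
Count = 2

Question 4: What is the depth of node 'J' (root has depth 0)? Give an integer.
Path from root to J: H -> G -> J
Depth = number of edges = 2

Answer: 2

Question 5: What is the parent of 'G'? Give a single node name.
Scan adjacency: G appears as child of H

Answer: H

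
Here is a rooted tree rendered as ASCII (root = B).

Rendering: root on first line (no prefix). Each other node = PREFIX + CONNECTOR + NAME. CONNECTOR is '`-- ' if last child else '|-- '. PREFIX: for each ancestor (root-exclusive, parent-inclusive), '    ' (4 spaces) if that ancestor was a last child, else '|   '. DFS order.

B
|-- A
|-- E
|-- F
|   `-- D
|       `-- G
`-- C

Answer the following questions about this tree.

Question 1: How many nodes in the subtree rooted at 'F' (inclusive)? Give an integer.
Answer: 3

Derivation:
Subtree rooted at F contains: D, F, G
Count = 3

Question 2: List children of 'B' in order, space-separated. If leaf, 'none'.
Node B's children (from adjacency): A, E, F, C

Answer: A E F C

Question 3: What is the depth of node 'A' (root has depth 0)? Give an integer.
Answer: 1

Derivation:
Path from root to A: B -> A
Depth = number of edges = 1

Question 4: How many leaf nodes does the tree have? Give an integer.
Answer: 4

Derivation:
Leaves (nodes with no children): A, C, E, G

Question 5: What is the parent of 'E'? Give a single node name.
Scan adjacency: E appears as child of B

Answer: B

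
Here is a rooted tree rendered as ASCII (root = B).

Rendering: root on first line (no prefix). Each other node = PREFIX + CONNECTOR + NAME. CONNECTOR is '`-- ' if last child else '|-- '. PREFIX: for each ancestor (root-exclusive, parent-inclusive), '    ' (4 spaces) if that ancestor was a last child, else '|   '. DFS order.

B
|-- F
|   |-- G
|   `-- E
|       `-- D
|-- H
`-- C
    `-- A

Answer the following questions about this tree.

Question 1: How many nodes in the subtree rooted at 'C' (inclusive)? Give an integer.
Answer: 2

Derivation:
Subtree rooted at C contains: A, C
Count = 2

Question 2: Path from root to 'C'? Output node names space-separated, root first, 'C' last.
Walk down from root: B -> C

Answer: B C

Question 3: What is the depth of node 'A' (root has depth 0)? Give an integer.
Answer: 2

Derivation:
Path from root to A: B -> C -> A
Depth = number of edges = 2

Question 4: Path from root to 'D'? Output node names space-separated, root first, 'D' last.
Walk down from root: B -> F -> E -> D

Answer: B F E D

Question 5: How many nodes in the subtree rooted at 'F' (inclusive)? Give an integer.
Subtree rooted at F contains: D, E, F, G
Count = 4

Answer: 4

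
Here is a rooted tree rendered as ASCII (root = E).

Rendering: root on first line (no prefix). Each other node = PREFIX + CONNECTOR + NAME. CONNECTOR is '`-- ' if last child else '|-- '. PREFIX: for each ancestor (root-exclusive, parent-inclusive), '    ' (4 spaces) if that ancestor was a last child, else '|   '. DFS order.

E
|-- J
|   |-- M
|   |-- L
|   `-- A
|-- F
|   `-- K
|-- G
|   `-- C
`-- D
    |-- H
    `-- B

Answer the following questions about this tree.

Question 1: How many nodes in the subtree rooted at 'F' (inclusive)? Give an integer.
Answer: 2

Derivation:
Subtree rooted at F contains: F, K
Count = 2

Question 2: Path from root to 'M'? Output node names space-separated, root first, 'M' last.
Walk down from root: E -> J -> M

Answer: E J M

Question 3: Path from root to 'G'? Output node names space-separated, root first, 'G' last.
Answer: E G

Derivation:
Walk down from root: E -> G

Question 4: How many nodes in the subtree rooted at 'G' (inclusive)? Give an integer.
Answer: 2

Derivation:
Subtree rooted at G contains: C, G
Count = 2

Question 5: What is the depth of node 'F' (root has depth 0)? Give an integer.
Path from root to F: E -> F
Depth = number of edges = 1

Answer: 1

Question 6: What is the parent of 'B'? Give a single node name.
Answer: D

Derivation:
Scan adjacency: B appears as child of D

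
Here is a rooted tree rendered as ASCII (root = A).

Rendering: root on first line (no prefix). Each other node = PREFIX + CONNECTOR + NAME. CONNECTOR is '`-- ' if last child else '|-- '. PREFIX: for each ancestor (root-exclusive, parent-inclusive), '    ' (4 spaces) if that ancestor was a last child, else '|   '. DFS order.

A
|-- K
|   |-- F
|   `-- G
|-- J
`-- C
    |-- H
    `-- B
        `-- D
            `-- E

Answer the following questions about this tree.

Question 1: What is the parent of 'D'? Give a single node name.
Scan adjacency: D appears as child of B

Answer: B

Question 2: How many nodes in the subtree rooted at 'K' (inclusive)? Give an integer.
Subtree rooted at K contains: F, G, K
Count = 3

Answer: 3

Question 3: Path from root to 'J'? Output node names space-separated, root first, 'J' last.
Walk down from root: A -> J

Answer: A J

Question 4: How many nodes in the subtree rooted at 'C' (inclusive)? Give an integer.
Subtree rooted at C contains: B, C, D, E, H
Count = 5

Answer: 5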